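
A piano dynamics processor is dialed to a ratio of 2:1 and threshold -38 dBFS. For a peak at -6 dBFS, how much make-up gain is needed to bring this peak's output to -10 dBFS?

Overshoot 32 dB → 32/2 = 16 dB after compression, so the compressed level is -38 + 16 = -22 dBFS.
Make-up = target − compressed = -10 − (-22) = 12 dB.

12 dB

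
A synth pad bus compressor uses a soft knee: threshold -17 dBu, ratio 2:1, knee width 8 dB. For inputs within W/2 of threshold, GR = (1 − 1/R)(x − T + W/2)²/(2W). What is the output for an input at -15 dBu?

x − T + W/2 = -15 − (-17) + 4 = 6.
GR = (1 − 1/2) × 6² / 16 = 0.5 × 36 / 16 = 1.125 dB.
Output = -15 − 1.125 = -16.125 dBu.

-16.125 dBu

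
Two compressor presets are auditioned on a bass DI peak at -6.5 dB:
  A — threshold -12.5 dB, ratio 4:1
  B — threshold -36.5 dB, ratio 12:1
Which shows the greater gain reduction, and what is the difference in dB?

B, by 23 dB

A: GR = 6 − 6/4 = 4.5 dB.
B: GR = 30 − 30/12 = 27.5 dB.
B reduces 23 dB more.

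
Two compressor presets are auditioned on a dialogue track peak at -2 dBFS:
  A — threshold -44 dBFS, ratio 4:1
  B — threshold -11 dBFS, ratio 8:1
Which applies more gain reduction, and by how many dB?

A: GR = 42 − 42/4 = 31.5 dB.
B: GR = 9 − 9/8 = 7.875 dB.
A reduces 23.625 dB more.

A, by 23.625 dB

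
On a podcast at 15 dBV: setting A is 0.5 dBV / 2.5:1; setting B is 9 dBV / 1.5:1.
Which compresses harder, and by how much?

A, by 6.7 dB

A: 14.5 dB over, compressed to 5.8 dB over, so 8.7 dB of GR.
B: 6 dB over, compressed to 4 dB over, so 2 dB of GR.
A reduces 6.7 dB more.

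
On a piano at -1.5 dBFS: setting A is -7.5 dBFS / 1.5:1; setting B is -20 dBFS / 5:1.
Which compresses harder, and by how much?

A: GR = 6 − 6/1.5 = 2 dB.
B: GR = 18.5 − 18.5/5 = 14.8 dB.
B applies 12.8 dB more gain reduction.

B, by 12.8 dB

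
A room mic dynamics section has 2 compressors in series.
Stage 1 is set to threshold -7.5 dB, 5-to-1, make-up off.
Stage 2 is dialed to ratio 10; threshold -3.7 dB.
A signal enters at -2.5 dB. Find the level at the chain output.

-6.5 dB

Stage 1: -2.5 dB is 5 dB over -7.5 dB; at 5:1 that becomes 1 dB over, giving -6.5 dB.
Stage 2: -6.5 dB is at or below the -3.7 dB threshold — no compression; output -6.5 dB.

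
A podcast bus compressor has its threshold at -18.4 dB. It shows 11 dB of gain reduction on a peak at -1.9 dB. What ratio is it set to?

3:1

Input overshoot = -1.9 − (-18.4) = 16.5 dB.
Output overshoot = 16.5 − 11 = 5.5 dB.
Ratio = input overshoot / output overshoot = 16.5 / 5.5 = 3.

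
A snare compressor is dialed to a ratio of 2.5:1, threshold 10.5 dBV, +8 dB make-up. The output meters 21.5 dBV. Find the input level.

Remove make-up: 21.5 − 8 = 13.5 dBV.
Post-compression overshoot = 13.5 − 10.5 = 3 dB.
Input overshoot = R × output overshoot = 7.5 dB → input = 10.5 + 7.5 = 18 dBV.

18 dBV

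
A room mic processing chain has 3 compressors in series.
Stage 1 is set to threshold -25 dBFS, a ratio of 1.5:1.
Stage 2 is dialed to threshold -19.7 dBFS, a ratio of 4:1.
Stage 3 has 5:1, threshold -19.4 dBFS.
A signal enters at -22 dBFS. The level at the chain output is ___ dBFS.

-23 dBFS

Stage 1: 3 dB above -25 dBFS, reduced 1.5:1 to 2 dB above → -23 dBFS.
Stage 2: -23 dBFS is at or below the -19.7 dBFS threshold — no compression; output -23 dBFS.
Stage 3: -23 dBFS is at or below the -19.4 dBFS threshold — no compression; output -23 dBFS.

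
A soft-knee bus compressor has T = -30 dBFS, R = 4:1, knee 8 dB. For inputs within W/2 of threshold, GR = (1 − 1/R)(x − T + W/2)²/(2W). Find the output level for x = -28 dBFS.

x − T + W/2 = -28 − (-30) + 4 = 6.
GR = (1 − 1/4) × 6² / 16 = 0.75 × 36 / 16 = 1.6875 dB.
Output = -28 − 1.6875 = -29.6875 dBFS.

-29.6875 dBFS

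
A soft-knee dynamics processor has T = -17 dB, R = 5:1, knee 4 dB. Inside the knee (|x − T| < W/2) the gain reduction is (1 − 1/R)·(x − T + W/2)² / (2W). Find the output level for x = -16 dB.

x − T + W/2 = -16 − (-17) + 2 = 3.
GR = (1 − 1/5) × 3² / 8 = 0.8 × 9 / 8 = 0.9 dB.
Output = -16 − 0.9 = -16.9 dB.

-16.9 dB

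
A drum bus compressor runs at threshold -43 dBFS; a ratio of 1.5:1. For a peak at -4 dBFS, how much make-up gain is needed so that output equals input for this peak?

13 dB

Without make-up, output = threshold + overshoot/1.5 = -43 + 26 = -17 dBFS.
Gap to target: 13 dB.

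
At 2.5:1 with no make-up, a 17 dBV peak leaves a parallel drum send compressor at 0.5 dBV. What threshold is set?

-10.5 dBV

Gain reduction = 17 − 0.5 = 16.5 dB; output overshoot = GR / (R − 1) = 16.5 / 1.5 = 11 dB.
Threshold = output − output overshoot = 0.5 − 11 = -10.5 dBV.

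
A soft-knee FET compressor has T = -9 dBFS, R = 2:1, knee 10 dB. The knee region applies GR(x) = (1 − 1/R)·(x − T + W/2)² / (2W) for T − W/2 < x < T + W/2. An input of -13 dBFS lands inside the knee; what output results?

-13.025 dBFS

x − T + W/2 = -13 − (-9) + 5 = 1.
GR = (1 − 1/2) × 1² / 20 = 0.5 × 1 / 20 = 0.025 dB.
Output = -13 − 0.025 = -13.025 dBFS.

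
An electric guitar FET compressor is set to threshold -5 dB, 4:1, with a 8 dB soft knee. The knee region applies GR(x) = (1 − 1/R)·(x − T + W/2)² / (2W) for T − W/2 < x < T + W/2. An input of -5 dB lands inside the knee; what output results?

-5.75 dB

x − T + W/2 = -5 − (-5) + 4 = 4.
GR = (1 − 1/4) × 4² / 16 = 0.75 × 16 / 16 = 0.75 dB.
Output = -5 − 0.75 = -5.75 dB.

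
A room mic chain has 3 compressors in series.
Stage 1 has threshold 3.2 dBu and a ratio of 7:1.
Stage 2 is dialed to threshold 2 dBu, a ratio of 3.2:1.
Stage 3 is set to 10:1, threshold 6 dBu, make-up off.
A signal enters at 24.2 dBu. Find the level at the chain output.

Stage 1: 24.2 dBu is 21 dB over 3.2 dBu; at 7:1 that becomes 3 dB over, giving 6.2 dBu.
Stage 2: 4.2 dB above 2 dBu, reduced 3.2:1 to 1.3125 dB above → 3.3125 dBu.
Stage 3: 3.3125 dBu ≤ 6 dBu, so stage 3 doesn't engage; output 3.3125 dBu.

3.3125 dBu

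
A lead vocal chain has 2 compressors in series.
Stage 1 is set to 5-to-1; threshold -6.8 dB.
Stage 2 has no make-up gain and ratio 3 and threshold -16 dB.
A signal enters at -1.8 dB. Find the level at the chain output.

Stage 1: overshoot 5 dB → 5/5 = 1 dB → -5.8 dB.
Stage 2: 10.2 dB above -16 dB, reduced 3:1 to 3.4 dB above → -12.6 dB.

-12.6 dB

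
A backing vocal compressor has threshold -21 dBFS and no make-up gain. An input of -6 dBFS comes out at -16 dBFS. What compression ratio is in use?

3:1

Input overshoot = -6 − (-21) = 15 dB; output overshoot = -16 − (-21) = 5 dB.
Ratio = 15 / 5 = 3.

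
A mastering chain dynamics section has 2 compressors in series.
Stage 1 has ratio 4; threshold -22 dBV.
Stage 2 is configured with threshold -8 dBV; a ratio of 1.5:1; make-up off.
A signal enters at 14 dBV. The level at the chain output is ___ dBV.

-13 dBV

Stage 1: 36 dB above -22 dBV, reduced 4:1 to 9 dB above → -13 dBV.
Stage 2: -13 dBV is at or below the -8 dBV threshold — no compression; output -13 dBV.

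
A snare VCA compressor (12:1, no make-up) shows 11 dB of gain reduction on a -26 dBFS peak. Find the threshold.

-38 dBFS

Gain reduction = -26 − (-37) = 11 dB; output overshoot = GR / (R − 1) = 11 / 11 = 1 dB.
Threshold = output − output overshoot = -37 − 1 = -38 dBFS.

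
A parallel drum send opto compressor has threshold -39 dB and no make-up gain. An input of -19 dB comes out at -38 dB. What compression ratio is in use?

20:1

Input overshoot = -19 − (-39) = 20 dB; output overshoot = -38 − (-39) = 1 dB.
Ratio = 20 / 1 = 20.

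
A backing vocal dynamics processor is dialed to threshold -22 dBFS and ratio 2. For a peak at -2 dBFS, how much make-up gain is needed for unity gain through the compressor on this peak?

Overshoot 20 dB → 20/2 = 10 dB after compression, so the compressed level is -22 + 10 = -12 dBFS.
Make-up = target − compressed = -2 − (-12) = 10 dB.

10 dB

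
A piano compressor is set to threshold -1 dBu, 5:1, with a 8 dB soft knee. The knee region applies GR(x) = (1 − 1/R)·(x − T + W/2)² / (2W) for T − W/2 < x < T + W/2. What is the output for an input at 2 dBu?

-0.45 dBu

x − T + W/2 = 2 − (-1) + 4 = 7.
GR = (1 − 1/5) × 7² / 16 = 0.8 × 49 / 16 = 2.45 dB.
Output = 2 − 2.45 = -0.45 dBu.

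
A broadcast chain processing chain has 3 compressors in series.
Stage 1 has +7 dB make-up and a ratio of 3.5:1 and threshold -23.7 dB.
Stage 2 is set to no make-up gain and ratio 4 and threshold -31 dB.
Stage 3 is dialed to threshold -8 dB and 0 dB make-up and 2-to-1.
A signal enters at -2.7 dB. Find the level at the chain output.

Stage 1: -2.7 dB is 21 dB over -23.7 dB; at 3.5:1 that becomes 6 dB over, giving -17.7 dB; +7 dB make-up → -10.7 dB.
Stage 2: 20.3 dB above -31 dB, reduced 4:1 to 5.075 dB above → -25.925 dB.
Stage 3: below threshold (-25.925 ≤ -8); passes unchanged; output -25.925 dB.

-25.925 dB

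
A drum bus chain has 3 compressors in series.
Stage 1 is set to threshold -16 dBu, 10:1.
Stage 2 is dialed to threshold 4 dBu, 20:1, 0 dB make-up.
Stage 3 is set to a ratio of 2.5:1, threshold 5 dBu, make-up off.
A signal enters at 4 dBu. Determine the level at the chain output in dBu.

-14 dBu

Stage 1: 4 dBu is 20 dB over -16 dBu; at 10:1 that becomes 2 dB over, giving -14 dBu.
Stage 2: -14 dBu is at or below the 4 dBu threshold — no compression; output -14 dBu.
Stage 3: -14 dBu ≤ 5 dBu, so stage 3 doesn't engage; output -14 dBu.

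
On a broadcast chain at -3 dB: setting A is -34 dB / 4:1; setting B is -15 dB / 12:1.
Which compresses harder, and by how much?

A: overshoot 31 dB → output overshoot 7.75 dB → GR 23.25 dB.
B: overshoot 12 dB → output overshoot 1 dB → GR 11 dB.
A applies 12.25 dB more gain reduction.

A, by 12.25 dB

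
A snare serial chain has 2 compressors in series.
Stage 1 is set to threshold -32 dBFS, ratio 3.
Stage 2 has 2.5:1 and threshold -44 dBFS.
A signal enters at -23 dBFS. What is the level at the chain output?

Stage 1: overshoot 9 dB → 9/3 = 3 dB → -29 dBFS.
Stage 2: -29 dBFS is 15 dB over -44 dBFS; at 2.5:1 that becomes 6 dB over, giving -38 dBFS.

-38 dBFS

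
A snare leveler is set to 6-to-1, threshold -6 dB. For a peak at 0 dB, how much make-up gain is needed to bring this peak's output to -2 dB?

Without make-up, output = threshold + overshoot/6 = -6 + 1 = -5 dB.
Gap to target: 3 dB.

3 dB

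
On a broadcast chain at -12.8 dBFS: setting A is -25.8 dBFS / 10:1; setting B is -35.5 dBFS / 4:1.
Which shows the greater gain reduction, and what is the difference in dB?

A: overshoot 13 dB → output overshoot 1.3 dB → GR 11.7 dB.
B: overshoot 22.7 dB → output overshoot 5.675 dB → GR 17.025 dB.
Difference: 5.325 dB in favour of B.

B, by 5.325 dB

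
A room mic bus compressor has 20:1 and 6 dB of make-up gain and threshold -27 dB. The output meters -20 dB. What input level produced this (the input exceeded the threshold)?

Stripping the +6 dB make-up gives -26 dB at the gain stage.
Post-compression overshoot = -26 − (-27) = 1 dB.
Input overshoot = R × output overshoot = 20 dB → input = -27 + 20 = -7 dB.

-7 dB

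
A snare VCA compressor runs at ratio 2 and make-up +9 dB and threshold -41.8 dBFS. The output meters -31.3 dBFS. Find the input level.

-38.8 dBFS

Stripping the +9 dB make-up gives -40.3 dBFS at the gain stage.
Post-compression overshoot = -40.3 − (-41.8) = 1.5 dB.
Undo the ratio: input overshoot = 1.5 × 2 = 3 dB, giving input = -38.8 dBFS.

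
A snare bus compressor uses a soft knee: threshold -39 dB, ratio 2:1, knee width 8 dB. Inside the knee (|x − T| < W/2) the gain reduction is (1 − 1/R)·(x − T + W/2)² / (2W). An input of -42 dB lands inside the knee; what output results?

x − T + W/2 = -42 − (-39) + 4 = 1.
GR = (1 − 1/2) × 1² / 16 = 0.5 × 1 / 16 = 0.03125 dB.
Output = -42 − 0.03125 = -42.03125 dB.

-42.03125 dB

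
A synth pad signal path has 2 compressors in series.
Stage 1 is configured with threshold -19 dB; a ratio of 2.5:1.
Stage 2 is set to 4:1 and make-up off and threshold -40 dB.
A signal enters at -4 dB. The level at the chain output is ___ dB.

Stage 1: overshoot 15 dB → 15/2.5 = 6 dB → -13 dB.
Stage 2: overshoot 27 dB → 27/4 = 6.75 dB → -33.25 dB.

-33.25 dB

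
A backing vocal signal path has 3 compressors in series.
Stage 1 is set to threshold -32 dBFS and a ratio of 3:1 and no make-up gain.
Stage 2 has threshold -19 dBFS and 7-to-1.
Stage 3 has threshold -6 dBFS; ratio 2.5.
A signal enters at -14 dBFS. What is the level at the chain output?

Stage 1: -14 dBFS is 18 dB over -32 dBFS; at 3:1 that becomes 6 dB over, giving -26 dBFS.
Stage 2: -26 dBFS is at or below the -19 dBFS threshold — no compression; output -26 dBFS.
Stage 3: -26 dBFS is at or below the -6 dBFS threshold — no compression; output -26 dBFS.

-26 dBFS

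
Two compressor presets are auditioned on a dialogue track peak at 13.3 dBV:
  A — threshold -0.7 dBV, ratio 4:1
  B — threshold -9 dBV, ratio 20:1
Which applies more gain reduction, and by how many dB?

A: overshoot 14 dB → output overshoot 3.5 dB → GR 10.5 dB.
B: overshoot 22.3 dB → output overshoot 1.115 dB → GR 21.185 dB.
B reduces 10.685 dB more.

B, by 10.685 dB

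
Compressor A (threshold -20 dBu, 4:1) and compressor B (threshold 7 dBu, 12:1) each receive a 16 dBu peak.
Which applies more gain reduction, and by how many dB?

A: overshoot 36 dB → output overshoot 9 dB → GR 27 dB.
B: overshoot 9 dB → output overshoot 0.75 dB → GR 8.25 dB.
A reduces 18.75 dB more.

A, by 18.75 dB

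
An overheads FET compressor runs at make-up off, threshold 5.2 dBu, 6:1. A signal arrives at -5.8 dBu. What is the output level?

-5.8 dBu

-5.8 dBu is 11 dB below the 5.2 dBu threshold, so no gain reduction is applied.
Output = input = -5.8 dBu.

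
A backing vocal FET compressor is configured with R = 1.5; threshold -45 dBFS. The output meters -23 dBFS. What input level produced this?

-12 dBFS

Post-compression overshoot = -23 − (-45) = 22 dB.
Before 1.5:1 compression the overshoot was 22 × 1.5 = 33 dB, so input = -45 + 33 = -12 dBFS.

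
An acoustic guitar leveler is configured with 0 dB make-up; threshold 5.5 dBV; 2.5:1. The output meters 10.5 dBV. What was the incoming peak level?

Post-compression overshoot = 10.5 − 5.5 = 5 dB.
Input overshoot = R × output overshoot = 12.5 dB → input = 5.5 + 12.5 = 18 dBV.

18 dBV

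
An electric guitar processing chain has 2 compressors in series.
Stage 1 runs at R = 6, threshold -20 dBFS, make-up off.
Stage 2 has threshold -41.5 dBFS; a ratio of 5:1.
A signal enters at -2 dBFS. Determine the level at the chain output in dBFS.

Stage 1: 18 dB above -20 dBFS, reduced 6:1 to 3 dB above → -17 dBFS.
Stage 2: -17 dBFS is 24.5 dB over -41.5 dBFS; at 5:1 that becomes 4.9 dB over, giving -36.6 dBFS.

-36.6 dBFS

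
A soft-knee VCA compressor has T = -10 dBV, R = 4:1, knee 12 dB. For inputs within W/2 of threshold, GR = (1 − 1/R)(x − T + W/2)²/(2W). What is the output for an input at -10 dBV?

x − T + W/2 = -10 − (-10) + 6 = 6.
GR = (1 − 1/4) × 6² / 24 = 0.75 × 36 / 24 = 1.125 dB.
Output = -10 − 1.125 = -11.125 dBV.

-11.125 dBV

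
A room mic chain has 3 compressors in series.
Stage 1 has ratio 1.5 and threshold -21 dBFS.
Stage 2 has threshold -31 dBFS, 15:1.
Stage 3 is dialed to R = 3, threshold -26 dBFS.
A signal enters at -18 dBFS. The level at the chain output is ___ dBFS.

Stage 1: overshoot 3 dB → 3/1.5 = 2 dB → -19 dBFS.
Stage 2: 12 dB above -31 dBFS, reduced 15:1 to 0.8 dB above → -30.2 dBFS.
Stage 3: -30.2 dBFS ≤ -26 dBFS, so stage 3 doesn't engage; output -30.2 dBFS.

-30.2 dBFS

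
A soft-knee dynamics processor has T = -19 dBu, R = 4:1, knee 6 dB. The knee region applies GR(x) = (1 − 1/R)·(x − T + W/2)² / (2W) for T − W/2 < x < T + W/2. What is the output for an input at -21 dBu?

x − T + W/2 = -21 − (-19) + 3 = 1.
GR = (1 − 1/4) × 1² / 12 = 0.75 × 1 / 12 = 0.0625 dB.
Output = -21 − 0.0625 = -21.0625 dBu.

-21.0625 dBu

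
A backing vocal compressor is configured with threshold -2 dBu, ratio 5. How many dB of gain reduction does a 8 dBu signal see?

8 dB

Overshoot = 8 − (-2) = 10 dB.
A 5:1 ratio leaves 2 dB of that excess.
GR = overshoot in − overshoot out = 10 − 2 = 8 dB.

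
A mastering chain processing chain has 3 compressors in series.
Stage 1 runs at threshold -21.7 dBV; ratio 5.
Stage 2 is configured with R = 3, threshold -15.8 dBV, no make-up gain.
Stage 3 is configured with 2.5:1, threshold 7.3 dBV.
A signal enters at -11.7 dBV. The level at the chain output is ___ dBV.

Stage 1: -11.7 dBV is 10 dB over -21.7 dBV; at 5:1 that becomes 2 dB over, giving -19.7 dBV.
Stage 2: -19.7 dBV ≤ -15.8 dBV, so stage 2 doesn't engage; output -19.7 dBV.
Stage 3: below threshold (-19.7 ≤ 7.3); passes unchanged; output -19.7 dBV.

-19.7 dBV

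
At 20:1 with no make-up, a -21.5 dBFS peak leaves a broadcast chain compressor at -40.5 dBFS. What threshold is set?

Gain reduction = -21.5 − (-40.5) = 19 dB; output overshoot = GR / (R − 1) = 19 / 19 = 1 dB.
Threshold = output − output overshoot = -40.5 − 1 = -41.5 dBFS.

-41.5 dBFS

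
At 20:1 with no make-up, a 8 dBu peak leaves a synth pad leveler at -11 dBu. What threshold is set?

Let T be the threshold. Output overshoot = (input overshoot)/R, so -11 − T = (8 − T)/20.
20·(-11 − T) = 8 − T → 19·T = -220 − 8 = -228.
T = -228/19 = -12 dBu.

-12 dBu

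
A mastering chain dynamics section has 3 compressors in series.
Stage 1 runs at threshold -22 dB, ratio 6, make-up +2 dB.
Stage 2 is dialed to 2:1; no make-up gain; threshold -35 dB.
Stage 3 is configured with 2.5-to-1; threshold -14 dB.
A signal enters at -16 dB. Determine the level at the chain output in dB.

-27 dB

Stage 1: -16 dB is 6 dB over -22 dB; at 6:1 that becomes 1 dB over, giving -21 dB; +2 dB make-up → -19 dB.
Stage 2: overshoot 16 dB → 16/2 = 8 dB → -27 dB.
Stage 3: below threshold (-27 ≤ -14); passes unchanged; output -27 dB.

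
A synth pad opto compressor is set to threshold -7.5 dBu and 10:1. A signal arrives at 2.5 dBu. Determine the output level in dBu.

2.5 dBu sits 10 dB over threshold.
10:1 compression reduces that to 10/10 = 1 dB over.
So the level is -7.5 + 1 = -6.5 dBu.

-6.5 dBu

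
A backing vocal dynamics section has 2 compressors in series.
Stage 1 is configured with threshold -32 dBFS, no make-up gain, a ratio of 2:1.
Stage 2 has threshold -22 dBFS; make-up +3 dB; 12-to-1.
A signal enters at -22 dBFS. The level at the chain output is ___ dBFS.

Stage 1: 10 dB above -32 dBFS, reduced 2:1 to 5 dB above → -27 dBFS.
Stage 2: -27 dBFS is at or below the -22 dBFS threshold — no compression; make-up brings it to -24 dBFS.

-24 dBFS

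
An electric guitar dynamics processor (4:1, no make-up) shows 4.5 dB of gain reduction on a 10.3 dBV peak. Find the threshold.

Input is 6 dB above T (since output overshoot × R = input overshoot: (5.8 − T)·4 = 10.3 − T gives T = 4.3 dBV).
Check: 4.3 + (10.3 − 4.3)/4 = 4.3 + 1.5 = 5.8 dBV. ✓

4.3 dBV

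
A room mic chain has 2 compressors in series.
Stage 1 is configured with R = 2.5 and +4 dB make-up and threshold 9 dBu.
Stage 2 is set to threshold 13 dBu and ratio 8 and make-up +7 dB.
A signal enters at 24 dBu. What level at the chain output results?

Stage 1: 15 dB above 9 dBu, reduced 2.5:1 to 6 dB above → 15 dBu; +4 dB make-up → 19 dBu.
Stage 2: 19 dBu is 6 dB over 13 dBu; at 8:1 that becomes 0.75 dB over, giving 13.75 dBu; +7 dB make-up → 20.75 dBu.

20.75 dBu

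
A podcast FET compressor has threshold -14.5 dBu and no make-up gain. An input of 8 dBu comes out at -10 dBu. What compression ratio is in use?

5:1

Input overshoot = 8 − (-14.5) = 22.5 dB; output overshoot = -10 − (-14.5) = 4.5 dB.
Ratio = 22.5 / 4.5 = 5.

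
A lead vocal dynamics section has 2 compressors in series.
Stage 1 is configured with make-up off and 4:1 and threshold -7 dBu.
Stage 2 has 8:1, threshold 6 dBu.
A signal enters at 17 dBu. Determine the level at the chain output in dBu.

Stage 1: overshoot 24 dB → 24/4 = 6 dB → -1 dBu.
Stage 2: -1 dBu is at or below the 6 dBu threshold — no compression; output -1 dBu.

-1 dBu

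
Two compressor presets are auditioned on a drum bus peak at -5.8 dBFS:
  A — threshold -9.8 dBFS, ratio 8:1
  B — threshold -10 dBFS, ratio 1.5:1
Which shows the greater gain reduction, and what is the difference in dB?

A, by 2.1 dB

A: overshoot 4 dB → output overshoot 0.5 dB → GR 3.5 dB.
B: overshoot 4.2 dB → output overshoot 2.8 dB → GR 1.4 dB.
Difference: 2.1 dB in favour of A.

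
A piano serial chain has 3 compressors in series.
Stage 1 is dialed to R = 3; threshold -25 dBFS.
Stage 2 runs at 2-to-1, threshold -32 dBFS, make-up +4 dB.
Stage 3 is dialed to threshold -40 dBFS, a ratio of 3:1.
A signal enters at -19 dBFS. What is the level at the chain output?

Stage 1: overshoot 6 dB → 6/3 = 2 dB → -23 dBFS.
Stage 2: overshoot 9 dB → 9/2 = 4.5 dB → -27.5 dBFS; +4 dB make-up → -23.5 dBFS.
Stage 3: -23.5 dBFS is 16.5 dB over -40 dBFS; at 3:1 that becomes 5.5 dB over, giving -34.5 dBFS.

-34.5 dBFS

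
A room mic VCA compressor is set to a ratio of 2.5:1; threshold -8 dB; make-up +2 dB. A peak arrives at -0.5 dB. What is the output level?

The input is 7.5 dB above the -8 dB threshold.
The 7.5 dB excess becomes 3 dB after 2.5:1 reduction.
Output = -8 + 3 = -5 dB; make-up adds 2 dB, giving -3 dB.

-3 dB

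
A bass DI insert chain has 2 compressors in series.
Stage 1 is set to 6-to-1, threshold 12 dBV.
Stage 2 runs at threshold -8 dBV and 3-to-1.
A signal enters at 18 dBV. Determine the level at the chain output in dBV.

Stage 1: 18 dBV is 6 dB over 12 dBV; at 6:1 that becomes 1 dB over, giving 13 dBV.
Stage 2: 21 dB above -8 dBV, reduced 3:1 to 7 dB above → -1 dBV.

-1 dBV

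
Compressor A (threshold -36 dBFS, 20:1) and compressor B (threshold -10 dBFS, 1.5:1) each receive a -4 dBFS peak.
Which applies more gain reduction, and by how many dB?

A: 32 dB over, compressed to 1.6 dB over, so 30.4 dB of GR.
B: 6 dB over, compressed to 4 dB over, so 2 dB of GR.
A applies 28.4 dB more gain reduction.

A, by 28.4 dB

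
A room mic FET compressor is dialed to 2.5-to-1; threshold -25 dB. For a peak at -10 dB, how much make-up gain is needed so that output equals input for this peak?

Without make-up, output = threshold + overshoot/2.5 = -25 + 6 = -19 dB.
Gap to target: 9 dB.

9 dB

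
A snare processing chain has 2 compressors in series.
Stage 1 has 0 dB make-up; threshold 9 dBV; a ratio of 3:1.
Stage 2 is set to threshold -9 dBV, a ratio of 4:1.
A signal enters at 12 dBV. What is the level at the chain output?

-4.25 dBV

Stage 1: 12 dBV is 3 dB over 9 dBV; at 3:1 that becomes 1 dB over, giving 10 dBV.
Stage 2: overshoot 19 dB → 19/4 = 4.75 dB → -4.25 dBV.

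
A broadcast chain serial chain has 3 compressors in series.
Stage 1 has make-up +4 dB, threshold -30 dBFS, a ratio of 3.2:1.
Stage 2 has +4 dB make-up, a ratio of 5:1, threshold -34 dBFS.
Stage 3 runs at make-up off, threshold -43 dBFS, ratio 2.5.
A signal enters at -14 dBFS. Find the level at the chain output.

-36.76 dBFS

Stage 1: -14 dBFS is 16 dB over -30 dBFS; at 3.2:1 that becomes 5 dB over, giving -25 dBFS; +4 dB make-up → -21 dBFS.
Stage 2: 13 dB above -34 dBFS, reduced 5:1 to 2.6 dB above → -31.4 dBFS; +4 dB make-up → -27.4 dBFS.
Stage 3: overshoot 15.6 dB → 15.6/2.5 = 6.24 dB → -36.76 dBFS.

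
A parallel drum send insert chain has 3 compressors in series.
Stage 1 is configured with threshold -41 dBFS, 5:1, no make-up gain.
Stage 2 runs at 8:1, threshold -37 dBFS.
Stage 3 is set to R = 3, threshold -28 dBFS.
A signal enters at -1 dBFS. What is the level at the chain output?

Stage 1: overshoot 40 dB → 40/5 = 8 dB → -33 dBFS.
Stage 2: -33 dBFS is 4 dB over -37 dBFS; at 8:1 that becomes 0.5 dB over, giving -36.5 dBFS.
Stage 3: below threshold (-36.5 ≤ -28); passes unchanged; output -36.5 dBFS.

-36.5 dBFS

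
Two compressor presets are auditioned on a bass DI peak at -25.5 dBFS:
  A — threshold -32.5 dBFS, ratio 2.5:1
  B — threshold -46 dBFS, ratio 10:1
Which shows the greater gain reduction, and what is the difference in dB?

A: overshoot 7 dB → output overshoot 2.8 dB → GR 4.2 dB.
B: overshoot 20.5 dB → output overshoot 2.05 dB → GR 18.45 dB.
B reduces 14.25 dB more.

B, by 14.25 dB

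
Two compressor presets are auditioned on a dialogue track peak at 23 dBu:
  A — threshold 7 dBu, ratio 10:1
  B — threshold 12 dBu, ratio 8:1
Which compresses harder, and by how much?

A, by 4.775 dB

A: GR = 16 − 16/10 = 14.4 dB.
B: GR = 11 − 11/8 = 9.625 dB.
A reduces 4.775 dB more.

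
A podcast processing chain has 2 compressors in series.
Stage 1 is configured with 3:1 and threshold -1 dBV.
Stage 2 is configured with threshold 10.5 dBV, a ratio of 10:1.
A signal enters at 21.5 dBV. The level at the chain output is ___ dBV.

Stage 1: 21.5 dBV is 22.5 dB over -1 dBV; at 3:1 that becomes 7.5 dB over, giving 6.5 dBV.
Stage 2: below threshold (6.5 ≤ 10.5); passes unchanged; output 6.5 dBV.

6.5 dBV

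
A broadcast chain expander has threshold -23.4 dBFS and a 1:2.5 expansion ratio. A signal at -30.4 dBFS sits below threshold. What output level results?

Below threshold, a 1:2.5 expander applies gain = (2.5−1)×(T − x) of attenuation.
(2.5−1) × 7 = 10.5 dB, so output = -30.4 − 10.5 = -40.9 dBFS.

-40.9 dBFS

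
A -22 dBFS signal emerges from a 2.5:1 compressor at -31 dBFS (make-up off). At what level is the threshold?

Gain reduction = -22 − (-31) = 9 dB; output overshoot = GR / (R − 1) = 9 / 1.5 = 6 dB.
Threshold = output − output overshoot = -31 − 6 = -37 dBFS.

-37 dBFS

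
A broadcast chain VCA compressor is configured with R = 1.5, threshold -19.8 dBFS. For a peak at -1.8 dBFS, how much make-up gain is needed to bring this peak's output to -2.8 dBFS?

5 dB

Without make-up, output = threshold + overshoot/1.5 = -19.8 + 12 = -7.8 dBFS.
Gap to target: 5 dB.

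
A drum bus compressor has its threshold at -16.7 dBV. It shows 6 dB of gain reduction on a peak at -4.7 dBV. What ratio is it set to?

Input overshoot = -4.7 − (-16.7) = 12 dB.
Output overshoot = 12 − 6 = 6 dB.
Ratio = input overshoot / output overshoot = 12 / 6 = 2.

2:1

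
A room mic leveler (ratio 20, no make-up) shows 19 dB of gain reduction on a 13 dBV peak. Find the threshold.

-7 dBV

Gain reduction = 13 − (-6) = 19 dB; output overshoot = GR / (R − 1) = 19 / 19 = 1 dB.
Threshold = output − output overshoot = -6 − 1 = -7 dBV.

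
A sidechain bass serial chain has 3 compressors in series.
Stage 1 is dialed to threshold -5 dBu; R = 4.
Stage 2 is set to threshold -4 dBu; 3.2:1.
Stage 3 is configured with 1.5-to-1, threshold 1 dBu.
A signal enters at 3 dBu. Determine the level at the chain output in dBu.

Stage 1: 3 dBu is 8 dB over -5 dBu; at 4:1 that becomes 2 dB over, giving -3 dBu.
Stage 2: 1 dB above -4 dBu, reduced 3.2:1 to 0.3125 dB above → -3.6875 dBu.
Stage 3: -3.6875 dBu ≤ 1 dBu, so stage 3 doesn't engage; output -3.6875 dBu.

-3.6875 dBu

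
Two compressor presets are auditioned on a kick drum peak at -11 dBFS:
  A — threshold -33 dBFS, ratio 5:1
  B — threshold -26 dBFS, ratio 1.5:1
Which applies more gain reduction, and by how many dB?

A, by 12.6 dB

A: GR = 22 − 22/5 = 17.6 dB.
B: GR = 15 − 15/1.5 = 5 dB.
A applies 12.6 dB more gain reduction.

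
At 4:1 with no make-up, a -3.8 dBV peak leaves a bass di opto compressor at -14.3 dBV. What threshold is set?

Input is 14 dB above T (since output overshoot × R = input overshoot: (-14.3 − T)·4 = -3.8 − T gives T = -17.8 dBV).
Check: -17.8 + (-3.8 − (-17.8))/4 = -17.8 + 3.5 = -14.3 dBV. ✓

-17.8 dBV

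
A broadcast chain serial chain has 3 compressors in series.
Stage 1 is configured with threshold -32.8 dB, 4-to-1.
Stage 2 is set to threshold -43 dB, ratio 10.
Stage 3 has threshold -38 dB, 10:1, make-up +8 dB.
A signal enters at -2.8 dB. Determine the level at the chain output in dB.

Stage 1: -2.8 dB is 30 dB over -32.8 dB; at 4:1 that becomes 7.5 dB over, giving -25.3 dB.
Stage 2: -25.3 dB is 17.7 dB over -43 dB; at 10:1 that becomes 1.77 dB over, giving -41.23 dB.
Stage 3: below threshold (-41.23 ≤ -38); passes unchanged; make-up brings it to -33.23 dB.

-33.23 dB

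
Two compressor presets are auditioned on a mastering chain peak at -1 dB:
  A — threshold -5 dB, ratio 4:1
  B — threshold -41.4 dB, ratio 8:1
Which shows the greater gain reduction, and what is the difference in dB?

B, by 32.35 dB

A: GR = 4 − 4/4 = 3 dB.
B: GR = 40.4 − 40.4/8 = 35.35 dB.
B reduces 32.35 dB more.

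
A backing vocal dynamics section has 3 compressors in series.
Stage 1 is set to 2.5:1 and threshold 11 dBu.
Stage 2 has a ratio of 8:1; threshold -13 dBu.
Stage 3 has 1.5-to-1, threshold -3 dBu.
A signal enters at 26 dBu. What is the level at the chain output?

Stage 1: 15 dB above 11 dBu, reduced 2.5:1 to 6 dB above → 17 dBu.
Stage 2: 17 dBu is 30 dB over -13 dBu; at 8:1 that becomes 3.75 dB over, giving -9.25 dBu.
Stage 3: -9.25 dBu ≤ -3 dBu, so stage 3 doesn't engage; output -9.25 dBu.

-9.25 dBu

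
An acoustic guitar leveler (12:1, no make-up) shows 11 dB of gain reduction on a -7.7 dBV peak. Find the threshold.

-19.7 dBV

Let T be the threshold. Output overshoot = (input overshoot)/R, so -18.7 − T = (-7.7 − T)/12.
12·(-18.7 − T) = -7.7 − T → 11·T = -224.4 − (-7.7) = -216.7.
T = -216.7/11 = -19.7 dBV.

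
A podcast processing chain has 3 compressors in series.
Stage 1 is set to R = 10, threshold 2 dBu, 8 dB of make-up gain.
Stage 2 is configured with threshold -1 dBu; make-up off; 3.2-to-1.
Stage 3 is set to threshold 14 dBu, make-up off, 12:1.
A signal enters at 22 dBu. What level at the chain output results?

Stage 1: overshoot 20 dB → 20/10 = 2 dB → 4 dBu; +8 dB make-up → 12 dBu.
Stage 2: 12 dBu is 13 dB over -1 dBu; at 3.2:1 that becomes 4.0625 dB over, giving 3.0625 dBu.
Stage 3: 3.0625 dBu is at or below the 14 dBu threshold — no compression; output 3.0625 dBu.

3.0625 dBu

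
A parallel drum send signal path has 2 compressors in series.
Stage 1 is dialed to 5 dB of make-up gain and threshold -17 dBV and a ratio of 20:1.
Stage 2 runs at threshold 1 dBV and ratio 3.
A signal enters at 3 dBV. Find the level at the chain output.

Stage 1: overshoot 20 dB → 20/20 = 1 dB → -16 dBV; +5 dB make-up → -11 dBV.
Stage 2: -11 dBV is at or below the 1 dBV threshold — no compression; output -11 dBV.

-11 dBV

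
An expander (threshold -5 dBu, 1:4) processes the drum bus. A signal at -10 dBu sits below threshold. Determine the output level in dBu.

-25 dBu

The input is 5 dB below the -5 dBu threshold.
A 1:4 expander multiplies undershoot by 4: 5 × 4 = 20 dB below threshold.
Output = -5 − 20 = -25 dBu.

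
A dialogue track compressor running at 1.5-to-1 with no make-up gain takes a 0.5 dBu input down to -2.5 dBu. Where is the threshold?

Input is 9 dB above T (since output overshoot × R = input overshoot: (-2.5 − T)·1.5 = 0.5 − T gives T = -8.5 dBu).
Check: -8.5 + (0.5 − (-8.5))/1.5 = -8.5 + 6 = -2.5 dBu. ✓

-8.5 dBu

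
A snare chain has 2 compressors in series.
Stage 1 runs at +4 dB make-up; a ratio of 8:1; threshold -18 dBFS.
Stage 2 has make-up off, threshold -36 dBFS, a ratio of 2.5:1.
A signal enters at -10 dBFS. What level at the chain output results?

Stage 1: -10 dBFS is 8 dB over -18 dBFS; at 8:1 that becomes 1 dB over, giving -17 dBFS; +4 dB make-up → -13 dBFS.
Stage 2: -13 dBFS is 23 dB over -36 dBFS; at 2.5:1 that becomes 9.2 dB over, giving -26.8 dBFS.

-26.8 dBFS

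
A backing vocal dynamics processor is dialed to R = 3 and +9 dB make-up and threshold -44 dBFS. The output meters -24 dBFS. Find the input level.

-11 dBFS

Stripping the +9 dB make-up gives -33 dBFS at the gain stage.
The compressed level sits -33 − (-44) = 11 dB over threshold.
Undo the ratio: input overshoot = 11 × 3 = 33 dB, giving input = -11 dBFS.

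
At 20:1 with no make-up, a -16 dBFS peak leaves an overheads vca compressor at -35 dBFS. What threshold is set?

-36 dBFS

Input is 20 dB above T (since output overshoot × R = input overshoot: (-35 − T)·20 = -16 − T gives T = -36 dBFS).
Check: -36 + (-16 − (-36))/20 = -36 + 1 = -35 dBFS. ✓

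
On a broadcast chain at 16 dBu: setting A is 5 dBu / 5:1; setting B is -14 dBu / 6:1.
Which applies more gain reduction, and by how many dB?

B, by 16.2 dB

A: overshoot 11 dB → output overshoot 2.2 dB → GR 8.8 dB.
B: overshoot 30 dB → output overshoot 5 dB → GR 25 dB.
Difference: 16.2 dB in favour of B.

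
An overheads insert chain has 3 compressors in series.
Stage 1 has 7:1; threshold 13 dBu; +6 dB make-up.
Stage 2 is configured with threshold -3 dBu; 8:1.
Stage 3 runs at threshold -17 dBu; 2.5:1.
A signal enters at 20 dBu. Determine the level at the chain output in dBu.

Stage 1: 20 dBu is 7 dB over 13 dBu; at 7:1 that becomes 1 dB over, giving 14 dBu; +6 dB make-up → 20 dBu.
Stage 2: 23 dB above -3 dBu, reduced 8:1 to 2.875 dB above → -0.125 dBu.
Stage 3: -0.125 dBu is 16.875 dB over -17 dBu; at 2.5:1 that becomes 6.75 dB over, giving -10.25 dBu.

-10.25 dBu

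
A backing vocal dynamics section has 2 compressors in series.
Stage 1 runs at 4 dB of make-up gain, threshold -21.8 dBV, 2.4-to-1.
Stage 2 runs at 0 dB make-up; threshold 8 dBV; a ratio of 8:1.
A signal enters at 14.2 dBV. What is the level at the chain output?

-2.8 dBV

Stage 1: 36 dB above -21.8 dBV, reduced 2.4:1 to 15 dB above → -6.8 dBV; +4 dB make-up → -2.8 dBV.
Stage 2: below threshold (-2.8 ≤ 8); passes unchanged; output -2.8 dBV.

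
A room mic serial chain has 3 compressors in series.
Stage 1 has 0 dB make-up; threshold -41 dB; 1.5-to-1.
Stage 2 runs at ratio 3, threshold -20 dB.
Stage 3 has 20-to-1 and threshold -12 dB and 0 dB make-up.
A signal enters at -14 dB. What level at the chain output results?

-23 dB

Stage 1: -14 dB is 27 dB over -41 dB; at 1.5:1 that becomes 18 dB over, giving -23 dB.
Stage 2: -23 dB ≤ -20 dB, so stage 2 doesn't engage; output -23 dB.
Stage 3: -23 dB is at or below the -12 dB threshold — no compression; output -23 dB.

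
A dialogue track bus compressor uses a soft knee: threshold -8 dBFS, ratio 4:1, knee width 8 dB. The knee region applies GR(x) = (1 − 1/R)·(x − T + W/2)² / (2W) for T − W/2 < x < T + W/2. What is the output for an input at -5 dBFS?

-7.296875 dBFS

x − T + W/2 = -5 − (-8) + 4 = 7.
GR = (1 − 1/4) × 7² / 16 = 0.75 × 49 / 16 = 2.296875 dB.
Output = -5 − 2.296875 = -7.296875 dBFS.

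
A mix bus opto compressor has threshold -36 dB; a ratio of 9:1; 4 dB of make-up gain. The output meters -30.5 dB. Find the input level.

Stripping the +4 dB make-up gives -34.5 dB at the gain stage.
Post-compression overshoot = -34.5 − (-36) = 1.5 dB.
Input overshoot = R × output overshoot = 13.5 dB → input = -36 + 13.5 = -22.5 dB.

-22.5 dB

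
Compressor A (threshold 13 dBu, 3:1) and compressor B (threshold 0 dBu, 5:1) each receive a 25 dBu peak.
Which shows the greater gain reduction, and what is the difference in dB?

A: 12 dB over, compressed to 4 dB over, so 8 dB of GR.
B: 25 dB over, compressed to 5 dB over, so 20 dB of GR.
Difference: 12 dB in favour of B.

B, by 12 dB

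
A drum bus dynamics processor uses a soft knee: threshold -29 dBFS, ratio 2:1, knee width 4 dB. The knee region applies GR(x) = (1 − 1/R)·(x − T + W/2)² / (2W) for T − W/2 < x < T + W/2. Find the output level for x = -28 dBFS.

x − T + W/2 = -28 − (-29) + 2 = 3.
GR = (1 − 1/2) × 3² / 8 = 0.5 × 9 / 8 = 0.5625 dB.
Output = -28 − 0.5625 = -28.5625 dBFS.

-28.5625 dBFS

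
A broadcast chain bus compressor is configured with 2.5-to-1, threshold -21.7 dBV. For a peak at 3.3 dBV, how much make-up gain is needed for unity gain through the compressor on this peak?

Overshoot 25 dB → 25/2.5 = 10 dB after compression, so the compressed level is -21.7 + 10 = -11.7 dBV.
Make-up = target − compressed = 3.3 − (-11.7) = 15 dB.

15 dB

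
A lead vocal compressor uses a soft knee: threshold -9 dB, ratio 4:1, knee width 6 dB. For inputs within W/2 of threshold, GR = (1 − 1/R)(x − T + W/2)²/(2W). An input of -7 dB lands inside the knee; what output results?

-8.5625 dB

x − T + W/2 = -7 − (-9) + 3 = 5.
GR = (1 − 1/4) × 5² / 12 = 0.75 × 25 / 12 = 1.5625 dB.
Output = -7 − 1.5625 = -8.5625 dB.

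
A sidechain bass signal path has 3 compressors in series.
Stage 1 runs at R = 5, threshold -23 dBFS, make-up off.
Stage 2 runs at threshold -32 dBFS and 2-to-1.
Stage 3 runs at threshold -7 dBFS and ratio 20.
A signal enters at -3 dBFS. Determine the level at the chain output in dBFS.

Stage 1: 20 dB above -23 dBFS, reduced 5:1 to 4 dB above → -19 dBFS.
Stage 2: 13 dB above -32 dBFS, reduced 2:1 to 6.5 dB above → -25.5 dBFS.
Stage 3: -25.5 dBFS is at or below the -7 dBFS threshold — no compression; output -25.5 dBFS.

-25.5 dBFS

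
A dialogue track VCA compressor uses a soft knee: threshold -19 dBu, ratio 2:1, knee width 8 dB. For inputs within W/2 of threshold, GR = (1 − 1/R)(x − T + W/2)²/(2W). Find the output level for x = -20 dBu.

x − T + W/2 = -20 − (-19) + 4 = 3.
GR = (1 − 1/2) × 3² / 16 = 0.5 × 9 / 16 = 0.28125 dB.
Output = -20 − 0.28125 = -20.28125 dBu.

-20.28125 dBu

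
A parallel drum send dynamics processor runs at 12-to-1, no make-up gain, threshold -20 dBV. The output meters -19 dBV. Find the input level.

The compressed level sits -19 − (-20) = 1 dB over threshold.
Input overshoot = R × output overshoot = 12 dB → input = -20 + 12 = -8 dBV.

-8 dBV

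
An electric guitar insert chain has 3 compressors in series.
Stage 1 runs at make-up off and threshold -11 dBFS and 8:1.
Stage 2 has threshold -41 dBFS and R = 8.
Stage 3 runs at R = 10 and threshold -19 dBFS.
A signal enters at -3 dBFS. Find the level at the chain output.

-37.125 dBFS

Stage 1: -3 dBFS is 8 dB over -11 dBFS; at 8:1 that becomes 1 dB over, giving -10 dBFS.
Stage 2: overshoot 31 dB → 31/8 = 3.875 dB → -37.125 dBFS.
Stage 3: -37.125 dBFS ≤ -19 dBFS, so stage 3 doesn't engage; output -37.125 dBFS.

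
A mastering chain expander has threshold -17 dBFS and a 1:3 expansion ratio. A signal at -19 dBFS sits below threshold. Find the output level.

-23 dBFS

Below threshold, a 1:3 expander applies gain = (3−1)×(T − x) of attenuation.
(3−1) × 2 = 4 dB, so output = -19 − 4 = -23 dBFS.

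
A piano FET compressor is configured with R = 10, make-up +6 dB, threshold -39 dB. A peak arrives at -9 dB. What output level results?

Overshoot: -9 − (-39) = 30 dB.
At 10:1 the overshoot is divided by 10, leaving 3 dB above threshold.
So the level is -39 + 3 = -36 dB; make-up adds 6 dB, giving -30 dB.

-30 dB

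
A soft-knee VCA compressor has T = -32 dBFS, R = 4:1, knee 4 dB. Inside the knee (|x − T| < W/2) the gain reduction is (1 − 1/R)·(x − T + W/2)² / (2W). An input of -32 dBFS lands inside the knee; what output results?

-32.375 dBFS

x − T + W/2 = -32 − (-32) + 2 = 2.
GR = (1 − 1/4) × 2² / 8 = 0.75 × 4 / 8 = 0.375 dB.
Output = -32 − 0.375 = -32.375 dBFS.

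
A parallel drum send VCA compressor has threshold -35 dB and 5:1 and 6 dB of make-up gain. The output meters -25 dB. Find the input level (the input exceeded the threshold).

-15 dB

Before make-up, the level was -25 − 6 = -31 dB.
The compressed level sits -31 − (-35) = 4 dB over threshold.
Input overshoot = R × output overshoot = 20 dB → input = -35 + 20 = -15 dB.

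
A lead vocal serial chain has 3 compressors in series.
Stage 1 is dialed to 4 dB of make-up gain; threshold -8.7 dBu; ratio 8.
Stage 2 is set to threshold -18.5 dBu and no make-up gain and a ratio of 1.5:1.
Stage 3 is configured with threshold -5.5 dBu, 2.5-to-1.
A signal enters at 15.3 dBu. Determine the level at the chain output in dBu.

-7.3 dBu

Stage 1: 24 dB above -8.7 dBu, reduced 8:1 to 3 dB above → -5.7 dBu; +4 dB make-up → -1.7 dBu.
Stage 2: -1.7 dBu is 16.8 dB over -18.5 dBu; at 1.5:1 that becomes 11.2 dB over, giving -7.3 dBu.
Stage 3: -7.3 dBu ≤ -5.5 dBu, so stage 3 doesn't engage; output -7.3 dBu.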